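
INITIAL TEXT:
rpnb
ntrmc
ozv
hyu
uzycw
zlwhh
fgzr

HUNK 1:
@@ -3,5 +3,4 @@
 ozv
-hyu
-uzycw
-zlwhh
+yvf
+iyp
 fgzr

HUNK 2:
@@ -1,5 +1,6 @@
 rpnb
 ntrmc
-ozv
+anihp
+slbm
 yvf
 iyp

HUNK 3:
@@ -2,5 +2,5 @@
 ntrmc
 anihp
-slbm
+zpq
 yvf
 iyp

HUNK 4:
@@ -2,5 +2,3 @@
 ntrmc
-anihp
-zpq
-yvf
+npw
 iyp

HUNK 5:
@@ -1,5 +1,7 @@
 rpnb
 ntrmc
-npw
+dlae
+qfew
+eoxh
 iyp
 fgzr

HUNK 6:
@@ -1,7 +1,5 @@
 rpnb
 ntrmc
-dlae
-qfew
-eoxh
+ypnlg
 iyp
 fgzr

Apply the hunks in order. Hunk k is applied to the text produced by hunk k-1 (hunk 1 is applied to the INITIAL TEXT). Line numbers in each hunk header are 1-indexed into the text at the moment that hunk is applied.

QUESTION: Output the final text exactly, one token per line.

Hunk 1: at line 3 remove [hyu,uzycw,zlwhh] add [yvf,iyp] -> 6 lines: rpnb ntrmc ozv yvf iyp fgzr
Hunk 2: at line 1 remove [ozv] add [anihp,slbm] -> 7 lines: rpnb ntrmc anihp slbm yvf iyp fgzr
Hunk 3: at line 2 remove [slbm] add [zpq] -> 7 lines: rpnb ntrmc anihp zpq yvf iyp fgzr
Hunk 4: at line 2 remove [anihp,zpq,yvf] add [npw] -> 5 lines: rpnb ntrmc npw iyp fgzr
Hunk 5: at line 1 remove [npw] add [dlae,qfew,eoxh] -> 7 lines: rpnb ntrmc dlae qfew eoxh iyp fgzr
Hunk 6: at line 1 remove [dlae,qfew,eoxh] add [ypnlg] -> 5 lines: rpnb ntrmc ypnlg iyp fgzr

Answer: rpnb
ntrmc
ypnlg
iyp
fgzr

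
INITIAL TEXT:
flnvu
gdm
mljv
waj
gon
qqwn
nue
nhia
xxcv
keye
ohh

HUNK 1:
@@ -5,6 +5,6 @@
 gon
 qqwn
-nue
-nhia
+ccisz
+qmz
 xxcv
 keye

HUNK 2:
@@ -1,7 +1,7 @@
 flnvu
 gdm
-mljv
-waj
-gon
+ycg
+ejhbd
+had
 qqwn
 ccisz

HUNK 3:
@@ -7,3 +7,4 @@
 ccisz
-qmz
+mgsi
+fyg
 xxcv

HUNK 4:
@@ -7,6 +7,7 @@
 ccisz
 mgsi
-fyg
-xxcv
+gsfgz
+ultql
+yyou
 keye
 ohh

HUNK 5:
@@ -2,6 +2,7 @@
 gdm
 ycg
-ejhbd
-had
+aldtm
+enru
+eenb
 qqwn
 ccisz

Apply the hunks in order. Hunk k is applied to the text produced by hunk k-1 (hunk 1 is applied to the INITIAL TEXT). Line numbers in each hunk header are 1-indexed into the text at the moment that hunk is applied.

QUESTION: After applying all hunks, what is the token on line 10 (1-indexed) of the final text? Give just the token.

Answer: gsfgz

Derivation:
Hunk 1: at line 5 remove [nue,nhia] add [ccisz,qmz] -> 11 lines: flnvu gdm mljv waj gon qqwn ccisz qmz xxcv keye ohh
Hunk 2: at line 1 remove [mljv,waj,gon] add [ycg,ejhbd,had] -> 11 lines: flnvu gdm ycg ejhbd had qqwn ccisz qmz xxcv keye ohh
Hunk 3: at line 7 remove [qmz] add [mgsi,fyg] -> 12 lines: flnvu gdm ycg ejhbd had qqwn ccisz mgsi fyg xxcv keye ohh
Hunk 4: at line 7 remove [fyg,xxcv] add [gsfgz,ultql,yyou] -> 13 lines: flnvu gdm ycg ejhbd had qqwn ccisz mgsi gsfgz ultql yyou keye ohh
Hunk 5: at line 2 remove [ejhbd,had] add [aldtm,enru,eenb] -> 14 lines: flnvu gdm ycg aldtm enru eenb qqwn ccisz mgsi gsfgz ultql yyou keye ohh
Final line 10: gsfgz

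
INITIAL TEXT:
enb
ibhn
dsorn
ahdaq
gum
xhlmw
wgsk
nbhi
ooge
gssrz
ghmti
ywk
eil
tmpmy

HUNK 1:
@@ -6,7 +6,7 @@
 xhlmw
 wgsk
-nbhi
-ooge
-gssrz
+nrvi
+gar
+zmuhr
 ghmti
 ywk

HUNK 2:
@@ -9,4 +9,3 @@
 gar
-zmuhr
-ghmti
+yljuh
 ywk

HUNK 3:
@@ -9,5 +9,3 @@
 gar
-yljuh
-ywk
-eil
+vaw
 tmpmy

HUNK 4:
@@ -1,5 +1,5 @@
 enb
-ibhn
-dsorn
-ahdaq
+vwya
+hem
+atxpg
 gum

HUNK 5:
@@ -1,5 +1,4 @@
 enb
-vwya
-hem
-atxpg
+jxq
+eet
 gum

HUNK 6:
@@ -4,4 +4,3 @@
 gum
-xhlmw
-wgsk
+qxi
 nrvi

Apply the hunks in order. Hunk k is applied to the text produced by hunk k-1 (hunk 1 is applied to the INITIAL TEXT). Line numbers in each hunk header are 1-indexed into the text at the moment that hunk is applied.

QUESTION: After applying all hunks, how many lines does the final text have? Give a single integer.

Answer: 9

Derivation:
Hunk 1: at line 6 remove [nbhi,ooge,gssrz] add [nrvi,gar,zmuhr] -> 14 lines: enb ibhn dsorn ahdaq gum xhlmw wgsk nrvi gar zmuhr ghmti ywk eil tmpmy
Hunk 2: at line 9 remove [zmuhr,ghmti] add [yljuh] -> 13 lines: enb ibhn dsorn ahdaq gum xhlmw wgsk nrvi gar yljuh ywk eil tmpmy
Hunk 3: at line 9 remove [yljuh,ywk,eil] add [vaw] -> 11 lines: enb ibhn dsorn ahdaq gum xhlmw wgsk nrvi gar vaw tmpmy
Hunk 4: at line 1 remove [ibhn,dsorn,ahdaq] add [vwya,hem,atxpg] -> 11 lines: enb vwya hem atxpg gum xhlmw wgsk nrvi gar vaw tmpmy
Hunk 5: at line 1 remove [vwya,hem,atxpg] add [jxq,eet] -> 10 lines: enb jxq eet gum xhlmw wgsk nrvi gar vaw tmpmy
Hunk 6: at line 4 remove [xhlmw,wgsk] add [qxi] -> 9 lines: enb jxq eet gum qxi nrvi gar vaw tmpmy
Final line count: 9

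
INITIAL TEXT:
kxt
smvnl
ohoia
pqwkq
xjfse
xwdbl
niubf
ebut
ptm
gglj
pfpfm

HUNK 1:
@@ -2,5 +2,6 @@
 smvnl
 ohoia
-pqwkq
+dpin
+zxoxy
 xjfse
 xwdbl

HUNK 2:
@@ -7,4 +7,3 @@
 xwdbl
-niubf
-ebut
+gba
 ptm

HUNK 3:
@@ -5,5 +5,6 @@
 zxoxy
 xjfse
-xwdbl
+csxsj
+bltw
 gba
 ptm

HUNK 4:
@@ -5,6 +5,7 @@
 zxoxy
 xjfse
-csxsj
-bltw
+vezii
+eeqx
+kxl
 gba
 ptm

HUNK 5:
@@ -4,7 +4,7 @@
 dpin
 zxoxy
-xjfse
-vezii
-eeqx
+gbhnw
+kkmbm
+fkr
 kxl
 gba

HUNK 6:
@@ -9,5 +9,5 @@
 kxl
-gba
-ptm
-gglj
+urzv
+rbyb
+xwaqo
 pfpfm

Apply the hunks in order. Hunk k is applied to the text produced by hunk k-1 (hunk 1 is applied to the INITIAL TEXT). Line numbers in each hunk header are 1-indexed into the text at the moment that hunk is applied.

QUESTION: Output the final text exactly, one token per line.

Answer: kxt
smvnl
ohoia
dpin
zxoxy
gbhnw
kkmbm
fkr
kxl
urzv
rbyb
xwaqo
pfpfm

Derivation:
Hunk 1: at line 2 remove [pqwkq] add [dpin,zxoxy] -> 12 lines: kxt smvnl ohoia dpin zxoxy xjfse xwdbl niubf ebut ptm gglj pfpfm
Hunk 2: at line 7 remove [niubf,ebut] add [gba] -> 11 lines: kxt smvnl ohoia dpin zxoxy xjfse xwdbl gba ptm gglj pfpfm
Hunk 3: at line 5 remove [xwdbl] add [csxsj,bltw] -> 12 lines: kxt smvnl ohoia dpin zxoxy xjfse csxsj bltw gba ptm gglj pfpfm
Hunk 4: at line 5 remove [csxsj,bltw] add [vezii,eeqx,kxl] -> 13 lines: kxt smvnl ohoia dpin zxoxy xjfse vezii eeqx kxl gba ptm gglj pfpfm
Hunk 5: at line 4 remove [xjfse,vezii,eeqx] add [gbhnw,kkmbm,fkr] -> 13 lines: kxt smvnl ohoia dpin zxoxy gbhnw kkmbm fkr kxl gba ptm gglj pfpfm
Hunk 6: at line 9 remove [gba,ptm,gglj] add [urzv,rbyb,xwaqo] -> 13 lines: kxt smvnl ohoia dpin zxoxy gbhnw kkmbm fkr kxl urzv rbyb xwaqo pfpfm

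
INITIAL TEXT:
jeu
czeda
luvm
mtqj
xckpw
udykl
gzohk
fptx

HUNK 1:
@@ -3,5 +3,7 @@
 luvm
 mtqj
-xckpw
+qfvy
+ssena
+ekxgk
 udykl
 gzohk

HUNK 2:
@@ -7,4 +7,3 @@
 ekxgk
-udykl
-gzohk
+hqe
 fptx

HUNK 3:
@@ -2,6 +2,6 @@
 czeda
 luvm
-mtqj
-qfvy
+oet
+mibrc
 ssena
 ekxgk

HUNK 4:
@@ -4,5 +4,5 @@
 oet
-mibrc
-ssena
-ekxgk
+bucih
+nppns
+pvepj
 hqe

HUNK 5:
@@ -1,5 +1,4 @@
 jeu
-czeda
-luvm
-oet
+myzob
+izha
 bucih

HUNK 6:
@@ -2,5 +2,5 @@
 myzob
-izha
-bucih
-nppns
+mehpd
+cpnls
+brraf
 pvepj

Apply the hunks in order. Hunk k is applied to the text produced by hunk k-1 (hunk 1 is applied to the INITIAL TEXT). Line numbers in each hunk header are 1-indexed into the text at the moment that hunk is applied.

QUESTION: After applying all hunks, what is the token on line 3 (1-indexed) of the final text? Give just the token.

Answer: mehpd

Derivation:
Hunk 1: at line 3 remove [xckpw] add [qfvy,ssena,ekxgk] -> 10 lines: jeu czeda luvm mtqj qfvy ssena ekxgk udykl gzohk fptx
Hunk 2: at line 7 remove [udykl,gzohk] add [hqe] -> 9 lines: jeu czeda luvm mtqj qfvy ssena ekxgk hqe fptx
Hunk 3: at line 2 remove [mtqj,qfvy] add [oet,mibrc] -> 9 lines: jeu czeda luvm oet mibrc ssena ekxgk hqe fptx
Hunk 4: at line 4 remove [mibrc,ssena,ekxgk] add [bucih,nppns,pvepj] -> 9 lines: jeu czeda luvm oet bucih nppns pvepj hqe fptx
Hunk 5: at line 1 remove [czeda,luvm,oet] add [myzob,izha] -> 8 lines: jeu myzob izha bucih nppns pvepj hqe fptx
Hunk 6: at line 2 remove [izha,bucih,nppns] add [mehpd,cpnls,brraf] -> 8 lines: jeu myzob mehpd cpnls brraf pvepj hqe fptx
Final line 3: mehpd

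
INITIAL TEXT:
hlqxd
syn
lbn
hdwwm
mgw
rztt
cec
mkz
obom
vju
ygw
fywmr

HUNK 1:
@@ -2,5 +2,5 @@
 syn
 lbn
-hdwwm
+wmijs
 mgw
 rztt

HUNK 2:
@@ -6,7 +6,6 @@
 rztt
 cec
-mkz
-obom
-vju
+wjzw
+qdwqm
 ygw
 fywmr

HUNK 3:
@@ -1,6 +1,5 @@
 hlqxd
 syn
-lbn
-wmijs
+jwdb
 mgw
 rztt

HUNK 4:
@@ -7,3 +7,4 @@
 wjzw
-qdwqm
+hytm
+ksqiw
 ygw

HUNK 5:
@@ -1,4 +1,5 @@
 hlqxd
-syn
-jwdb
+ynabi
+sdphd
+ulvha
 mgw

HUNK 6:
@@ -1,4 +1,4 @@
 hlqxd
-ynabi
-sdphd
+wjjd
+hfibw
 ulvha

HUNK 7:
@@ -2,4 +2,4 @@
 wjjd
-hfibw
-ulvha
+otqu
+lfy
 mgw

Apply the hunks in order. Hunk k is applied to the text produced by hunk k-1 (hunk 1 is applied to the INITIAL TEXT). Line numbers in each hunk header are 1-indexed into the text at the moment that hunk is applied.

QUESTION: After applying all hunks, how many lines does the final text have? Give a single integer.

Hunk 1: at line 2 remove [hdwwm] add [wmijs] -> 12 lines: hlqxd syn lbn wmijs mgw rztt cec mkz obom vju ygw fywmr
Hunk 2: at line 6 remove [mkz,obom,vju] add [wjzw,qdwqm] -> 11 lines: hlqxd syn lbn wmijs mgw rztt cec wjzw qdwqm ygw fywmr
Hunk 3: at line 1 remove [lbn,wmijs] add [jwdb] -> 10 lines: hlqxd syn jwdb mgw rztt cec wjzw qdwqm ygw fywmr
Hunk 4: at line 7 remove [qdwqm] add [hytm,ksqiw] -> 11 lines: hlqxd syn jwdb mgw rztt cec wjzw hytm ksqiw ygw fywmr
Hunk 5: at line 1 remove [syn,jwdb] add [ynabi,sdphd,ulvha] -> 12 lines: hlqxd ynabi sdphd ulvha mgw rztt cec wjzw hytm ksqiw ygw fywmr
Hunk 6: at line 1 remove [ynabi,sdphd] add [wjjd,hfibw] -> 12 lines: hlqxd wjjd hfibw ulvha mgw rztt cec wjzw hytm ksqiw ygw fywmr
Hunk 7: at line 2 remove [hfibw,ulvha] add [otqu,lfy] -> 12 lines: hlqxd wjjd otqu lfy mgw rztt cec wjzw hytm ksqiw ygw fywmr
Final line count: 12

Answer: 12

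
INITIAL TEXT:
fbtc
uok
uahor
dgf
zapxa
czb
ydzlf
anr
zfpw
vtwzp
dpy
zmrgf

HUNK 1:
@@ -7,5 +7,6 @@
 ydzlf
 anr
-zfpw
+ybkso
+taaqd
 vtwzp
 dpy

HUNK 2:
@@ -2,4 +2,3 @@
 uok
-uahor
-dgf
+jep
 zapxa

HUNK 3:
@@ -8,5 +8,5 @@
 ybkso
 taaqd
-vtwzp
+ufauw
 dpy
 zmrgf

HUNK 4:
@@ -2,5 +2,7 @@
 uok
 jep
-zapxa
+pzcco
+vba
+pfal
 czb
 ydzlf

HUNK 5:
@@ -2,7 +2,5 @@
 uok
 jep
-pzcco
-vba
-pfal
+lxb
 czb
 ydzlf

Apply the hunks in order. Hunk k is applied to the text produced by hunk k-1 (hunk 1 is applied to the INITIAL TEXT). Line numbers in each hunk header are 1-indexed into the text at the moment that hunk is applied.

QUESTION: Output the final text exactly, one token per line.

Hunk 1: at line 7 remove [zfpw] add [ybkso,taaqd] -> 13 lines: fbtc uok uahor dgf zapxa czb ydzlf anr ybkso taaqd vtwzp dpy zmrgf
Hunk 2: at line 2 remove [uahor,dgf] add [jep] -> 12 lines: fbtc uok jep zapxa czb ydzlf anr ybkso taaqd vtwzp dpy zmrgf
Hunk 3: at line 8 remove [vtwzp] add [ufauw] -> 12 lines: fbtc uok jep zapxa czb ydzlf anr ybkso taaqd ufauw dpy zmrgf
Hunk 4: at line 2 remove [zapxa] add [pzcco,vba,pfal] -> 14 lines: fbtc uok jep pzcco vba pfal czb ydzlf anr ybkso taaqd ufauw dpy zmrgf
Hunk 5: at line 2 remove [pzcco,vba,pfal] add [lxb] -> 12 lines: fbtc uok jep lxb czb ydzlf anr ybkso taaqd ufauw dpy zmrgf

Answer: fbtc
uok
jep
lxb
czb
ydzlf
anr
ybkso
taaqd
ufauw
dpy
zmrgf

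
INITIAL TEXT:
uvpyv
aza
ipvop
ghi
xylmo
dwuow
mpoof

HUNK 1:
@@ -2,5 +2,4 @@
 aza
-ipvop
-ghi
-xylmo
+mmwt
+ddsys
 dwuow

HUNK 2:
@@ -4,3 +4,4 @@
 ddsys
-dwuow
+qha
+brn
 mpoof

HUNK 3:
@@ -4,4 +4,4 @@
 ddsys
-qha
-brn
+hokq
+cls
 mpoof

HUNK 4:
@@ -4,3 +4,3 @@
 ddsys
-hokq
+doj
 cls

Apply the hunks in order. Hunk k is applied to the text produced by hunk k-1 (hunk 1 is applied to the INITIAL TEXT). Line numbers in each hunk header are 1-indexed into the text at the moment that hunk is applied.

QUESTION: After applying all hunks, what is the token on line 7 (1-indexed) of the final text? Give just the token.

Answer: mpoof

Derivation:
Hunk 1: at line 2 remove [ipvop,ghi,xylmo] add [mmwt,ddsys] -> 6 lines: uvpyv aza mmwt ddsys dwuow mpoof
Hunk 2: at line 4 remove [dwuow] add [qha,brn] -> 7 lines: uvpyv aza mmwt ddsys qha brn mpoof
Hunk 3: at line 4 remove [qha,brn] add [hokq,cls] -> 7 lines: uvpyv aza mmwt ddsys hokq cls mpoof
Hunk 4: at line 4 remove [hokq] add [doj] -> 7 lines: uvpyv aza mmwt ddsys doj cls mpoof
Final line 7: mpoof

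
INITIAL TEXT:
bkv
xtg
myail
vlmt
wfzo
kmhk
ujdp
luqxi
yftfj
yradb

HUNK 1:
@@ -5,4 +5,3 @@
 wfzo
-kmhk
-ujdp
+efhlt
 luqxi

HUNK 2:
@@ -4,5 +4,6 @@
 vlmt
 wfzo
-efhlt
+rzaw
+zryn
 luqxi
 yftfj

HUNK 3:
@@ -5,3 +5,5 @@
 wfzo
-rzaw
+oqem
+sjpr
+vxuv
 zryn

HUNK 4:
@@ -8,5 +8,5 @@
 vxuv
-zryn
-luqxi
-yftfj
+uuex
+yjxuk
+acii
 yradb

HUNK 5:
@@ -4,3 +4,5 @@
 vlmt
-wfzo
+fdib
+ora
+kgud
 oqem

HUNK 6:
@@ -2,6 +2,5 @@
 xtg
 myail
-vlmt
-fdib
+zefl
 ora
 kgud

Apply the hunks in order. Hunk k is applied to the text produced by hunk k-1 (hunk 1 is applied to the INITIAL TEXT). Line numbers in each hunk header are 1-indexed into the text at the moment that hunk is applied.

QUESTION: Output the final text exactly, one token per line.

Answer: bkv
xtg
myail
zefl
ora
kgud
oqem
sjpr
vxuv
uuex
yjxuk
acii
yradb

Derivation:
Hunk 1: at line 5 remove [kmhk,ujdp] add [efhlt] -> 9 lines: bkv xtg myail vlmt wfzo efhlt luqxi yftfj yradb
Hunk 2: at line 4 remove [efhlt] add [rzaw,zryn] -> 10 lines: bkv xtg myail vlmt wfzo rzaw zryn luqxi yftfj yradb
Hunk 3: at line 5 remove [rzaw] add [oqem,sjpr,vxuv] -> 12 lines: bkv xtg myail vlmt wfzo oqem sjpr vxuv zryn luqxi yftfj yradb
Hunk 4: at line 8 remove [zryn,luqxi,yftfj] add [uuex,yjxuk,acii] -> 12 lines: bkv xtg myail vlmt wfzo oqem sjpr vxuv uuex yjxuk acii yradb
Hunk 5: at line 4 remove [wfzo] add [fdib,ora,kgud] -> 14 lines: bkv xtg myail vlmt fdib ora kgud oqem sjpr vxuv uuex yjxuk acii yradb
Hunk 6: at line 2 remove [vlmt,fdib] add [zefl] -> 13 lines: bkv xtg myail zefl ora kgud oqem sjpr vxuv uuex yjxuk acii yradb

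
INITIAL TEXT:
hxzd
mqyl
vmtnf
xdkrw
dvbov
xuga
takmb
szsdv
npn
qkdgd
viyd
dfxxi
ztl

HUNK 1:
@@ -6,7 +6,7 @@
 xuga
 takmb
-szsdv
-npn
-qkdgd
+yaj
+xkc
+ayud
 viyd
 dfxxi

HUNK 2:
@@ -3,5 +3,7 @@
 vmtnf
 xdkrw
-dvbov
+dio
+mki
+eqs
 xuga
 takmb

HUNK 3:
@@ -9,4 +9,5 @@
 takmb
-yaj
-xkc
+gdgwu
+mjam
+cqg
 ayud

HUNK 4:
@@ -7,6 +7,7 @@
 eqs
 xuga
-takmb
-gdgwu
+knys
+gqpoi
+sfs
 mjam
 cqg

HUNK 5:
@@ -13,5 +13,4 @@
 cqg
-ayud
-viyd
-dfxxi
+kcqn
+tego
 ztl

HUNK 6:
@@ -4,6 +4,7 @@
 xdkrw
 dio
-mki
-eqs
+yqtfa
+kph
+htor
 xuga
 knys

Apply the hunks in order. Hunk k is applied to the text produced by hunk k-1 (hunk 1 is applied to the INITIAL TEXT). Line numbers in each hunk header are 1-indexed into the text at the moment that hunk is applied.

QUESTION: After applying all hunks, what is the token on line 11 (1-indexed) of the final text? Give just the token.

Hunk 1: at line 6 remove [szsdv,npn,qkdgd] add [yaj,xkc,ayud] -> 13 lines: hxzd mqyl vmtnf xdkrw dvbov xuga takmb yaj xkc ayud viyd dfxxi ztl
Hunk 2: at line 3 remove [dvbov] add [dio,mki,eqs] -> 15 lines: hxzd mqyl vmtnf xdkrw dio mki eqs xuga takmb yaj xkc ayud viyd dfxxi ztl
Hunk 3: at line 9 remove [yaj,xkc] add [gdgwu,mjam,cqg] -> 16 lines: hxzd mqyl vmtnf xdkrw dio mki eqs xuga takmb gdgwu mjam cqg ayud viyd dfxxi ztl
Hunk 4: at line 7 remove [takmb,gdgwu] add [knys,gqpoi,sfs] -> 17 lines: hxzd mqyl vmtnf xdkrw dio mki eqs xuga knys gqpoi sfs mjam cqg ayud viyd dfxxi ztl
Hunk 5: at line 13 remove [ayud,viyd,dfxxi] add [kcqn,tego] -> 16 lines: hxzd mqyl vmtnf xdkrw dio mki eqs xuga knys gqpoi sfs mjam cqg kcqn tego ztl
Hunk 6: at line 4 remove [mki,eqs] add [yqtfa,kph,htor] -> 17 lines: hxzd mqyl vmtnf xdkrw dio yqtfa kph htor xuga knys gqpoi sfs mjam cqg kcqn tego ztl
Final line 11: gqpoi

Answer: gqpoi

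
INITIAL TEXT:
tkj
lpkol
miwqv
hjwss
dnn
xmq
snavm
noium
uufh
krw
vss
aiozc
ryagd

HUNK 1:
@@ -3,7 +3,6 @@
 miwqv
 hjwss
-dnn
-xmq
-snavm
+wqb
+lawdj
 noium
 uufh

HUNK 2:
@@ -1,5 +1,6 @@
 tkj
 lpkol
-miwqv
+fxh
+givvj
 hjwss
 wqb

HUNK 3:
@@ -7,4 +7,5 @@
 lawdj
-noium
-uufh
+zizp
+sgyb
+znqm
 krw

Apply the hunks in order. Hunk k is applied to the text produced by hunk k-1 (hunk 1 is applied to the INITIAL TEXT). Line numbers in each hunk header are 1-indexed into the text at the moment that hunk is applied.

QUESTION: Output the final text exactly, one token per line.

Answer: tkj
lpkol
fxh
givvj
hjwss
wqb
lawdj
zizp
sgyb
znqm
krw
vss
aiozc
ryagd

Derivation:
Hunk 1: at line 3 remove [dnn,xmq,snavm] add [wqb,lawdj] -> 12 lines: tkj lpkol miwqv hjwss wqb lawdj noium uufh krw vss aiozc ryagd
Hunk 2: at line 1 remove [miwqv] add [fxh,givvj] -> 13 lines: tkj lpkol fxh givvj hjwss wqb lawdj noium uufh krw vss aiozc ryagd
Hunk 3: at line 7 remove [noium,uufh] add [zizp,sgyb,znqm] -> 14 lines: tkj lpkol fxh givvj hjwss wqb lawdj zizp sgyb znqm krw vss aiozc ryagd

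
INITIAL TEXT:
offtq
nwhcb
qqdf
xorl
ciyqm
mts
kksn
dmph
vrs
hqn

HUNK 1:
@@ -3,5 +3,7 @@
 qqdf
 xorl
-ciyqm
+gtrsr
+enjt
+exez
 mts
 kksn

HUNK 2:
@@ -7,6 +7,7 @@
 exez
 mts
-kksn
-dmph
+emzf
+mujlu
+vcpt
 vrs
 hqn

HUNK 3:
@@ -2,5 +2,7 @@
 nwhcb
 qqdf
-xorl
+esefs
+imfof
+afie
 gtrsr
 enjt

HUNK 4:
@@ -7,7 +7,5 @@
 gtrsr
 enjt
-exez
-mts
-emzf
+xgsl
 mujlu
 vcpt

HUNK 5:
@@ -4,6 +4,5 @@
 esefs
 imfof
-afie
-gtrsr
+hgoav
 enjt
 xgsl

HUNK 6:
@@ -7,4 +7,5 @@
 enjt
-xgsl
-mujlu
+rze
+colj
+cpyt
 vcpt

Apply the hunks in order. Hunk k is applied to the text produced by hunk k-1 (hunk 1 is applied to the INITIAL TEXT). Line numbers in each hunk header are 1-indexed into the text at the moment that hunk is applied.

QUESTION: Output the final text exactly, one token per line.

Hunk 1: at line 3 remove [ciyqm] add [gtrsr,enjt,exez] -> 12 lines: offtq nwhcb qqdf xorl gtrsr enjt exez mts kksn dmph vrs hqn
Hunk 2: at line 7 remove [kksn,dmph] add [emzf,mujlu,vcpt] -> 13 lines: offtq nwhcb qqdf xorl gtrsr enjt exez mts emzf mujlu vcpt vrs hqn
Hunk 3: at line 2 remove [xorl] add [esefs,imfof,afie] -> 15 lines: offtq nwhcb qqdf esefs imfof afie gtrsr enjt exez mts emzf mujlu vcpt vrs hqn
Hunk 4: at line 7 remove [exez,mts,emzf] add [xgsl] -> 13 lines: offtq nwhcb qqdf esefs imfof afie gtrsr enjt xgsl mujlu vcpt vrs hqn
Hunk 5: at line 4 remove [afie,gtrsr] add [hgoav] -> 12 lines: offtq nwhcb qqdf esefs imfof hgoav enjt xgsl mujlu vcpt vrs hqn
Hunk 6: at line 7 remove [xgsl,mujlu] add [rze,colj,cpyt] -> 13 lines: offtq nwhcb qqdf esefs imfof hgoav enjt rze colj cpyt vcpt vrs hqn

Answer: offtq
nwhcb
qqdf
esefs
imfof
hgoav
enjt
rze
colj
cpyt
vcpt
vrs
hqn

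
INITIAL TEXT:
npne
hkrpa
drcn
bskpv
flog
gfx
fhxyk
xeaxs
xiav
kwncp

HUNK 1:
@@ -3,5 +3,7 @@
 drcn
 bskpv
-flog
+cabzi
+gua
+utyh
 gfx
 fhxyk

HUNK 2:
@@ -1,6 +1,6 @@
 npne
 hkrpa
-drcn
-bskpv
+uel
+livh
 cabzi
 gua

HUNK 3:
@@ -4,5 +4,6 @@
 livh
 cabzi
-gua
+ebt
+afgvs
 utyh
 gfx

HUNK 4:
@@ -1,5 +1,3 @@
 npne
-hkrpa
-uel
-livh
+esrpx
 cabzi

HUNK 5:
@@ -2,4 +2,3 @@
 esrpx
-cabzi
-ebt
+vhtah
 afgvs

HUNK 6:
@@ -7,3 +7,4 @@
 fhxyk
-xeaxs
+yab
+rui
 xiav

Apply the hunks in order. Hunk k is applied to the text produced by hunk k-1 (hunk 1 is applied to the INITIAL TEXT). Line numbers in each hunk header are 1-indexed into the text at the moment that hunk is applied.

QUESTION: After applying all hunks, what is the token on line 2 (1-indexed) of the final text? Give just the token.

Answer: esrpx

Derivation:
Hunk 1: at line 3 remove [flog] add [cabzi,gua,utyh] -> 12 lines: npne hkrpa drcn bskpv cabzi gua utyh gfx fhxyk xeaxs xiav kwncp
Hunk 2: at line 1 remove [drcn,bskpv] add [uel,livh] -> 12 lines: npne hkrpa uel livh cabzi gua utyh gfx fhxyk xeaxs xiav kwncp
Hunk 3: at line 4 remove [gua] add [ebt,afgvs] -> 13 lines: npne hkrpa uel livh cabzi ebt afgvs utyh gfx fhxyk xeaxs xiav kwncp
Hunk 4: at line 1 remove [hkrpa,uel,livh] add [esrpx] -> 11 lines: npne esrpx cabzi ebt afgvs utyh gfx fhxyk xeaxs xiav kwncp
Hunk 5: at line 2 remove [cabzi,ebt] add [vhtah] -> 10 lines: npne esrpx vhtah afgvs utyh gfx fhxyk xeaxs xiav kwncp
Hunk 6: at line 7 remove [xeaxs] add [yab,rui] -> 11 lines: npne esrpx vhtah afgvs utyh gfx fhxyk yab rui xiav kwncp
Final line 2: esrpx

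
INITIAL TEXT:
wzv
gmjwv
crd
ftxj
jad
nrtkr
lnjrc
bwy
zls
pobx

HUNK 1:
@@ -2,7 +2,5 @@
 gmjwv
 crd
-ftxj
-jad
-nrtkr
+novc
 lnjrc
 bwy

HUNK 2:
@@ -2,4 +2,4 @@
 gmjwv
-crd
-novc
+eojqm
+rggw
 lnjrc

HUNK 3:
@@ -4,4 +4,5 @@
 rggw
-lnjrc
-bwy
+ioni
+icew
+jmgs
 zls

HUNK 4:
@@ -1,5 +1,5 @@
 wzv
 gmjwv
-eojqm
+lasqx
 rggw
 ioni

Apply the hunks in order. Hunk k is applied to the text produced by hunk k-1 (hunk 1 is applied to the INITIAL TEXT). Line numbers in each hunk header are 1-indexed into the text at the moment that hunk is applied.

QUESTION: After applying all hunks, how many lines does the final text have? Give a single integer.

Answer: 9

Derivation:
Hunk 1: at line 2 remove [ftxj,jad,nrtkr] add [novc] -> 8 lines: wzv gmjwv crd novc lnjrc bwy zls pobx
Hunk 2: at line 2 remove [crd,novc] add [eojqm,rggw] -> 8 lines: wzv gmjwv eojqm rggw lnjrc bwy zls pobx
Hunk 3: at line 4 remove [lnjrc,bwy] add [ioni,icew,jmgs] -> 9 lines: wzv gmjwv eojqm rggw ioni icew jmgs zls pobx
Hunk 4: at line 1 remove [eojqm] add [lasqx] -> 9 lines: wzv gmjwv lasqx rggw ioni icew jmgs zls pobx
Final line count: 9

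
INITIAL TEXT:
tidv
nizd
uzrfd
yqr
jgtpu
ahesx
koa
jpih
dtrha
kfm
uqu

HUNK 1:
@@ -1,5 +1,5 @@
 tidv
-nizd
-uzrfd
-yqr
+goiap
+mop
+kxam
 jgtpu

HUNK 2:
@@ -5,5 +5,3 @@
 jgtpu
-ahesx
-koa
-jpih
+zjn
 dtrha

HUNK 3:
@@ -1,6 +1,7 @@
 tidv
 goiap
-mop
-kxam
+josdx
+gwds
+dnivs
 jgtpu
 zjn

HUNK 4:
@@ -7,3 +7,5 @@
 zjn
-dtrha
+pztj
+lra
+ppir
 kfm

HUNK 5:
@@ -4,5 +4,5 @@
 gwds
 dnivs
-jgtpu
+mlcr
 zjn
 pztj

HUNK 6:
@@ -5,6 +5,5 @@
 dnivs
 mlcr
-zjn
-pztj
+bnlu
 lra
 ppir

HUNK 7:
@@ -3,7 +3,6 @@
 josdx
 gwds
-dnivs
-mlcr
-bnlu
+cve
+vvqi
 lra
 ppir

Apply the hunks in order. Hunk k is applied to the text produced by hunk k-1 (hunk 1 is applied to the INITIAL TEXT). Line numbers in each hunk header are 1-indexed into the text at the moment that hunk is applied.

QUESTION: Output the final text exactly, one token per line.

Hunk 1: at line 1 remove [nizd,uzrfd,yqr] add [goiap,mop,kxam] -> 11 lines: tidv goiap mop kxam jgtpu ahesx koa jpih dtrha kfm uqu
Hunk 2: at line 5 remove [ahesx,koa,jpih] add [zjn] -> 9 lines: tidv goiap mop kxam jgtpu zjn dtrha kfm uqu
Hunk 3: at line 1 remove [mop,kxam] add [josdx,gwds,dnivs] -> 10 lines: tidv goiap josdx gwds dnivs jgtpu zjn dtrha kfm uqu
Hunk 4: at line 7 remove [dtrha] add [pztj,lra,ppir] -> 12 lines: tidv goiap josdx gwds dnivs jgtpu zjn pztj lra ppir kfm uqu
Hunk 5: at line 4 remove [jgtpu] add [mlcr] -> 12 lines: tidv goiap josdx gwds dnivs mlcr zjn pztj lra ppir kfm uqu
Hunk 6: at line 5 remove [zjn,pztj] add [bnlu] -> 11 lines: tidv goiap josdx gwds dnivs mlcr bnlu lra ppir kfm uqu
Hunk 7: at line 3 remove [dnivs,mlcr,bnlu] add [cve,vvqi] -> 10 lines: tidv goiap josdx gwds cve vvqi lra ppir kfm uqu

Answer: tidv
goiap
josdx
gwds
cve
vvqi
lra
ppir
kfm
uqu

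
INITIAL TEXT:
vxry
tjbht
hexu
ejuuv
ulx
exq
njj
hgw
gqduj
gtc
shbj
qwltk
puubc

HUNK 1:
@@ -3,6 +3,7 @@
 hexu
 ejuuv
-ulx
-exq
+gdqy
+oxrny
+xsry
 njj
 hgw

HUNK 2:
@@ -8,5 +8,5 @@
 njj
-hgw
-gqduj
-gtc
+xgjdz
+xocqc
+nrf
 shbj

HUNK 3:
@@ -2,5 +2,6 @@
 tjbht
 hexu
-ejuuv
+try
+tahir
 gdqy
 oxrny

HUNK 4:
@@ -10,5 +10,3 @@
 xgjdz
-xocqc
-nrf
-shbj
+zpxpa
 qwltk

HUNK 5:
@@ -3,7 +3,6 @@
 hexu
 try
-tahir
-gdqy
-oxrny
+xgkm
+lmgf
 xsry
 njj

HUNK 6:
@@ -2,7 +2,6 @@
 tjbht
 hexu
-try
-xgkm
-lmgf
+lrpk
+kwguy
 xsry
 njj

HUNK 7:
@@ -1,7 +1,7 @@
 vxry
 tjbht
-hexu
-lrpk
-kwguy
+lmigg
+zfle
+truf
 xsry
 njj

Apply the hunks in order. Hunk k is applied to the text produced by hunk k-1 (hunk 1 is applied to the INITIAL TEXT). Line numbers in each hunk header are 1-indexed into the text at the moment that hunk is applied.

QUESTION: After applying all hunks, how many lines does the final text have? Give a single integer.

Hunk 1: at line 3 remove [ulx,exq] add [gdqy,oxrny,xsry] -> 14 lines: vxry tjbht hexu ejuuv gdqy oxrny xsry njj hgw gqduj gtc shbj qwltk puubc
Hunk 2: at line 8 remove [hgw,gqduj,gtc] add [xgjdz,xocqc,nrf] -> 14 lines: vxry tjbht hexu ejuuv gdqy oxrny xsry njj xgjdz xocqc nrf shbj qwltk puubc
Hunk 3: at line 2 remove [ejuuv] add [try,tahir] -> 15 lines: vxry tjbht hexu try tahir gdqy oxrny xsry njj xgjdz xocqc nrf shbj qwltk puubc
Hunk 4: at line 10 remove [xocqc,nrf,shbj] add [zpxpa] -> 13 lines: vxry tjbht hexu try tahir gdqy oxrny xsry njj xgjdz zpxpa qwltk puubc
Hunk 5: at line 3 remove [tahir,gdqy,oxrny] add [xgkm,lmgf] -> 12 lines: vxry tjbht hexu try xgkm lmgf xsry njj xgjdz zpxpa qwltk puubc
Hunk 6: at line 2 remove [try,xgkm,lmgf] add [lrpk,kwguy] -> 11 lines: vxry tjbht hexu lrpk kwguy xsry njj xgjdz zpxpa qwltk puubc
Hunk 7: at line 1 remove [hexu,lrpk,kwguy] add [lmigg,zfle,truf] -> 11 lines: vxry tjbht lmigg zfle truf xsry njj xgjdz zpxpa qwltk puubc
Final line count: 11

Answer: 11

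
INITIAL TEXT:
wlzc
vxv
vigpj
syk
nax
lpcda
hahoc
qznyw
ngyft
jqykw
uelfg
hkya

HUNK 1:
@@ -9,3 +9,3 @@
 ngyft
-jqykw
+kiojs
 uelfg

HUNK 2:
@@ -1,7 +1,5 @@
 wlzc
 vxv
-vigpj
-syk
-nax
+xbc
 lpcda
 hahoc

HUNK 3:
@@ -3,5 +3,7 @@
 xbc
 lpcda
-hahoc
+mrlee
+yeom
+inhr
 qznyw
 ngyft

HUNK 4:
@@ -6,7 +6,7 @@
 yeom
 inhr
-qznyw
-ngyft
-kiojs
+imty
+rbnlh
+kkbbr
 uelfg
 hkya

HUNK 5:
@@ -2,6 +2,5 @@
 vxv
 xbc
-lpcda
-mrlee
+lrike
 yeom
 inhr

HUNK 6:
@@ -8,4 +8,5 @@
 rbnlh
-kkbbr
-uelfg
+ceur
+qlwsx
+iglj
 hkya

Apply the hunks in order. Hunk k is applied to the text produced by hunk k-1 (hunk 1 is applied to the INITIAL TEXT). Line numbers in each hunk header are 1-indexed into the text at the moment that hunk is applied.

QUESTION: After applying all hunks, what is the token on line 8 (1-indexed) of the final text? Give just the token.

Answer: rbnlh

Derivation:
Hunk 1: at line 9 remove [jqykw] add [kiojs] -> 12 lines: wlzc vxv vigpj syk nax lpcda hahoc qznyw ngyft kiojs uelfg hkya
Hunk 2: at line 1 remove [vigpj,syk,nax] add [xbc] -> 10 lines: wlzc vxv xbc lpcda hahoc qznyw ngyft kiojs uelfg hkya
Hunk 3: at line 3 remove [hahoc] add [mrlee,yeom,inhr] -> 12 lines: wlzc vxv xbc lpcda mrlee yeom inhr qznyw ngyft kiojs uelfg hkya
Hunk 4: at line 6 remove [qznyw,ngyft,kiojs] add [imty,rbnlh,kkbbr] -> 12 lines: wlzc vxv xbc lpcda mrlee yeom inhr imty rbnlh kkbbr uelfg hkya
Hunk 5: at line 2 remove [lpcda,mrlee] add [lrike] -> 11 lines: wlzc vxv xbc lrike yeom inhr imty rbnlh kkbbr uelfg hkya
Hunk 6: at line 8 remove [kkbbr,uelfg] add [ceur,qlwsx,iglj] -> 12 lines: wlzc vxv xbc lrike yeom inhr imty rbnlh ceur qlwsx iglj hkya
Final line 8: rbnlh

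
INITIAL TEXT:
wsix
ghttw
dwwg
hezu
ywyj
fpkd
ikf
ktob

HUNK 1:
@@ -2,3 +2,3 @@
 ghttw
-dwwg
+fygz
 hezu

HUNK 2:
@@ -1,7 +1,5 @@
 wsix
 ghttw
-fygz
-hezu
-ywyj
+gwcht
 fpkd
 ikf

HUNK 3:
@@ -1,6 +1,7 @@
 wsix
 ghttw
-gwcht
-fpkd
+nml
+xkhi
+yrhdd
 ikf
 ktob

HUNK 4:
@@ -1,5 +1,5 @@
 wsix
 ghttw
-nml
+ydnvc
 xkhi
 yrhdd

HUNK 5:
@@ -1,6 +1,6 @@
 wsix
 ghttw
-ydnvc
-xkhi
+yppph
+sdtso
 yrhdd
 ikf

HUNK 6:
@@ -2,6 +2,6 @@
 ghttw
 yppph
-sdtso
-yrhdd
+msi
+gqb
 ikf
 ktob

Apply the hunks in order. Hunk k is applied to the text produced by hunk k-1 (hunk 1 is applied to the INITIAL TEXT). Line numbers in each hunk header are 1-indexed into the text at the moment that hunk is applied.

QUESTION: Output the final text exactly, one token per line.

Answer: wsix
ghttw
yppph
msi
gqb
ikf
ktob

Derivation:
Hunk 1: at line 2 remove [dwwg] add [fygz] -> 8 lines: wsix ghttw fygz hezu ywyj fpkd ikf ktob
Hunk 2: at line 1 remove [fygz,hezu,ywyj] add [gwcht] -> 6 lines: wsix ghttw gwcht fpkd ikf ktob
Hunk 3: at line 1 remove [gwcht,fpkd] add [nml,xkhi,yrhdd] -> 7 lines: wsix ghttw nml xkhi yrhdd ikf ktob
Hunk 4: at line 1 remove [nml] add [ydnvc] -> 7 lines: wsix ghttw ydnvc xkhi yrhdd ikf ktob
Hunk 5: at line 1 remove [ydnvc,xkhi] add [yppph,sdtso] -> 7 lines: wsix ghttw yppph sdtso yrhdd ikf ktob
Hunk 6: at line 2 remove [sdtso,yrhdd] add [msi,gqb] -> 7 lines: wsix ghttw yppph msi gqb ikf ktob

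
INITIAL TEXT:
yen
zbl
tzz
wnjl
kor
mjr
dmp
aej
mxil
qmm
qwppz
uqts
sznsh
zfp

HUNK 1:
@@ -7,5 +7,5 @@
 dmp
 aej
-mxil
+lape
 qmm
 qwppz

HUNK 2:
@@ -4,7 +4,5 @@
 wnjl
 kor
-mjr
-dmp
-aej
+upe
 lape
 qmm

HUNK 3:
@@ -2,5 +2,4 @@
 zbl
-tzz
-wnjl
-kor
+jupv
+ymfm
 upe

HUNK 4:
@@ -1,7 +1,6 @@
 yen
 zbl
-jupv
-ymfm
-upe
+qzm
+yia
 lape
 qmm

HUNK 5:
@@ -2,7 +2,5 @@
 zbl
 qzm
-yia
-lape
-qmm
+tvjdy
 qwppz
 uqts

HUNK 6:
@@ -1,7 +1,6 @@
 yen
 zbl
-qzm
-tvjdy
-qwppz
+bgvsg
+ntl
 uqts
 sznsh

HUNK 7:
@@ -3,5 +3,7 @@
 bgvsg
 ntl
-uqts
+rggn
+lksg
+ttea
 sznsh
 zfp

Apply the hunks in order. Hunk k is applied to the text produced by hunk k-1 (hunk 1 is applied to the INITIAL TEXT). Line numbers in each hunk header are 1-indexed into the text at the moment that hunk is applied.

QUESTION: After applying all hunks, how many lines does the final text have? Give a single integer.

Answer: 9

Derivation:
Hunk 1: at line 7 remove [mxil] add [lape] -> 14 lines: yen zbl tzz wnjl kor mjr dmp aej lape qmm qwppz uqts sznsh zfp
Hunk 2: at line 4 remove [mjr,dmp,aej] add [upe] -> 12 lines: yen zbl tzz wnjl kor upe lape qmm qwppz uqts sznsh zfp
Hunk 3: at line 2 remove [tzz,wnjl,kor] add [jupv,ymfm] -> 11 lines: yen zbl jupv ymfm upe lape qmm qwppz uqts sznsh zfp
Hunk 4: at line 1 remove [jupv,ymfm,upe] add [qzm,yia] -> 10 lines: yen zbl qzm yia lape qmm qwppz uqts sznsh zfp
Hunk 5: at line 2 remove [yia,lape,qmm] add [tvjdy] -> 8 lines: yen zbl qzm tvjdy qwppz uqts sznsh zfp
Hunk 6: at line 1 remove [qzm,tvjdy,qwppz] add [bgvsg,ntl] -> 7 lines: yen zbl bgvsg ntl uqts sznsh zfp
Hunk 7: at line 3 remove [uqts] add [rggn,lksg,ttea] -> 9 lines: yen zbl bgvsg ntl rggn lksg ttea sznsh zfp
Final line count: 9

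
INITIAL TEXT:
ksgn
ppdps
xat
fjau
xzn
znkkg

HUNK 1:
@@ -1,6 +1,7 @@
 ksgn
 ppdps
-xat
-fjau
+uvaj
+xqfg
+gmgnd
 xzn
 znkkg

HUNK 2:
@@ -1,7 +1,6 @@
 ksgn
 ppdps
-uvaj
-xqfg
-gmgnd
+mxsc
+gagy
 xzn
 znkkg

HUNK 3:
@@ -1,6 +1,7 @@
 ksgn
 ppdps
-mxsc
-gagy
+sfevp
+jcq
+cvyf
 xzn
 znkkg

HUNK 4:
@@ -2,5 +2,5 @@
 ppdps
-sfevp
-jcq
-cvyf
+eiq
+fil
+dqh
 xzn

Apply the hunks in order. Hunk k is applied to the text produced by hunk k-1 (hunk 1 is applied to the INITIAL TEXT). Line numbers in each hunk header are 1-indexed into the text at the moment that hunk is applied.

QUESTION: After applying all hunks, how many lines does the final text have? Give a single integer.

Answer: 7

Derivation:
Hunk 1: at line 1 remove [xat,fjau] add [uvaj,xqfg,gmgnd] -> 7 lines: ksgn ppdps uvaj xqfg gmgnd xzn znkkg
Hunk 2: at line 1 remove [uvaj,xqfg,gmgnd] add [mxsc,gagy] -> 6 lines: ksgn ppdps mxsc gagy xzn znkkg
Hunk 3: at line 1 remove [mxsc,gagy] add [sfevp,jcq,cvyf] -> 7 lines: ksgn ppdps sfevp jcq cvyf xzn znkkg
Hunk 4: at line 2 remove [sfevp,jcq,cvyf] add [eiq,fil,dqh] -> 7 lines: ksgn ppdps eiq fil dqh xzn znkkg
Final line count: 7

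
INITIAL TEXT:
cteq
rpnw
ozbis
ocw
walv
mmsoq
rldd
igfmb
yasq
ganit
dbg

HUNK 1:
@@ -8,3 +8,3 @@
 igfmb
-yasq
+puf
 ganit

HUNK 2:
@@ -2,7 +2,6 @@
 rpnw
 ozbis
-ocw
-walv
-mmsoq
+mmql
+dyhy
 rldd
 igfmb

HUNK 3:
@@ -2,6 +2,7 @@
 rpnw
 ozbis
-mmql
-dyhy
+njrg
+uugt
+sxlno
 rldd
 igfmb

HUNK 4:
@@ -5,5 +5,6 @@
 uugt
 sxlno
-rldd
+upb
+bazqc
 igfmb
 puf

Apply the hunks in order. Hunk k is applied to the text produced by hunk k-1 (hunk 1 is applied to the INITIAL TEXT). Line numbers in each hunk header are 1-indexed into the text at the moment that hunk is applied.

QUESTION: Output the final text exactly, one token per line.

Answer: cteq
rpnw
ozbis
njrg
uugt
sxlno
upb
bazqc
igfmb
puf
ganit
dbg

Derivation:
Hunk 1: at line 8 remove [yasq] add [puf] -> 11 lines: cteq rpnw ozbis ocw walv mmsoq rldd igfmb puf ganit dbg
Hunk 2: at line 2 remove [ocw,walv,mmsoq] add [mmql,dyhy] -> 10 lines: cteq rpnw ozbis mmql dyhy rldd igfmb puf ganit dbg
Hunk 3: at line 2 remove [mmql,dyhy] add [njrg,uugt,sxlno] -> 11 lines: cteq rpnw ozbis njrg uugt sxlno rldd igfmb puf ganit dbg
Hunk 4: at line 5 remove [rldd] add [upb,bazqc] -> 12 lines: cteq rpnw ozbis njrg uugt sxlno upb bazqc igfmb puf ganit dbg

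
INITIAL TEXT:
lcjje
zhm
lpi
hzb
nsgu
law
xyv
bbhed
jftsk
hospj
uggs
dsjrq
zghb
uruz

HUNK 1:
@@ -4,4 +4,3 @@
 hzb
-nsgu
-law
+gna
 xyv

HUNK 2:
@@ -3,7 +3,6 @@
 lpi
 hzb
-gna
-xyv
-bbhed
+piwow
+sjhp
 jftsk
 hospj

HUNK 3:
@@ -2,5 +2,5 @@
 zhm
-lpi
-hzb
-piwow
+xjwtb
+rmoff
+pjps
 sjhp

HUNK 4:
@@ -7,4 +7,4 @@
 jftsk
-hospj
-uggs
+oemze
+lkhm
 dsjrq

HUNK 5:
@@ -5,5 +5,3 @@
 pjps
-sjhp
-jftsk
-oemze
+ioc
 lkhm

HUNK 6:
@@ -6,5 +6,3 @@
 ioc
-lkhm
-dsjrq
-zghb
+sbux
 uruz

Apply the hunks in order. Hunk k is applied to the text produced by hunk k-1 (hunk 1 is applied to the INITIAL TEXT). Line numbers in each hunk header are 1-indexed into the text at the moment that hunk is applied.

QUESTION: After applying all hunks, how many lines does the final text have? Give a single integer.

Answer: 8

Derivation:
Hunk 1: at line 4 remove [nsgu,law] add [gna] -> 13 lines: lcjje zhm lpi hzb gna xyv bbhed jftsk hospj uggs dsjrq zghb uruz
Hunk 2: at line 3 remove [gna,xyv,bbhed] add [piwow,sjhp] -> 12 lines: lcjje zhm lpi hzb piwow sjhp jftsk hospj uggs dsjrq zghb uruz
Hunk 3: at line 2 remove [lpi,hzb,piwow] add [xjwtb,rmoff,pjps] -> 12 lines: lcjje zhm xjwtb rmoff pjps sjhp jftsk hospj uggs dsjrq zghb uruz
Hunk 4: at line 7 remove [hospj,uggs] add [oemze,lkhm] -> 12 lines: lcjje zhm xjwtb rmoff pjps sjhp jftsk oemze lkhm dsjrq zghb uruz
Hunk 5: at line 5 remove [sjhp,jftsk,oemze] add [ioc] -> 10 lines: lcjje zhm xjwtb rmoff pjps ioc lkhm dsjrq zghb uruz
Hunk 6: at line 6 remove [lkhm,dsjrq,zghb] add [sbux] -> 8 lines: lcjje zhm xjwtb rmoff pjps ioc sbux uruz
Final line count: 8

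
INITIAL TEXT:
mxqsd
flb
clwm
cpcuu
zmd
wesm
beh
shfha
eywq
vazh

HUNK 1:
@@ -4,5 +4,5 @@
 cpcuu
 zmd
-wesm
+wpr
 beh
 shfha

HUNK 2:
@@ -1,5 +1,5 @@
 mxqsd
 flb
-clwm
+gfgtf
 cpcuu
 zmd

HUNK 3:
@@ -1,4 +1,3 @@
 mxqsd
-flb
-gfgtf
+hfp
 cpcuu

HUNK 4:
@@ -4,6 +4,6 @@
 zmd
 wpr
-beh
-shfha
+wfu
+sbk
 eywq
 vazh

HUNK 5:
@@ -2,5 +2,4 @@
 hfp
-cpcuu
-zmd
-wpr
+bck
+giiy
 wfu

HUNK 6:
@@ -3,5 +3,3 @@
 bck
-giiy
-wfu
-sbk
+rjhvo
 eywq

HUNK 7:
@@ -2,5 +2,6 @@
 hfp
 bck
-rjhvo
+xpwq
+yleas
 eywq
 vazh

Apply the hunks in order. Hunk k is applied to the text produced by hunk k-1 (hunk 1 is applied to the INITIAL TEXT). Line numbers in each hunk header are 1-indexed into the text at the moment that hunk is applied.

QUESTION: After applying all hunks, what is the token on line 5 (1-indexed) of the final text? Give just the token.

Answer: yleas

Derivation:
Hunk 1: at line 4 remove [wesm] add [wpr] -> 10 lines: mxqsd flb clwm cpcuu zmd wpr beh shfha eywq vazh
Hunk 2: at line 1 remove [clwm] add [gfgtf] -> 10 lines: mxqsd flb gfgtf cpcuu zmd wpr beh shfha eywq vazh
Hunk 3: at line 1 remove [flb,gfgtf] add [hfp] -> 9 lines: mxqsd hfp cpcuu zmd wpr beh shfha eywq vazh
Hunk 4: at line 4 remove [beh,shfha] add [wfu,sbk] -> 9 lines: mxqsd hfp cpcuu zmd wpr wfu sbk eywq vazh
Hunk 5: at line 2 remove [cpcuu,zmd,wpr] add [bck,giiy] -> 8 lines: mxqsd hfp bck giiy wfu sbk eywq vazh
Hunk 6: at line 3 remove [giiy,wfu,sbk] add [rjhvo] -> 6 lines: mxqsd hfp bck rjhvo eywq vazh
Hunk 7: at line 2 remove [rjhvo] add [xpwq,yleas] -> 7 lines: mxqsd hfp bck xpwq yleas eywq vazh
Final line 5: yleas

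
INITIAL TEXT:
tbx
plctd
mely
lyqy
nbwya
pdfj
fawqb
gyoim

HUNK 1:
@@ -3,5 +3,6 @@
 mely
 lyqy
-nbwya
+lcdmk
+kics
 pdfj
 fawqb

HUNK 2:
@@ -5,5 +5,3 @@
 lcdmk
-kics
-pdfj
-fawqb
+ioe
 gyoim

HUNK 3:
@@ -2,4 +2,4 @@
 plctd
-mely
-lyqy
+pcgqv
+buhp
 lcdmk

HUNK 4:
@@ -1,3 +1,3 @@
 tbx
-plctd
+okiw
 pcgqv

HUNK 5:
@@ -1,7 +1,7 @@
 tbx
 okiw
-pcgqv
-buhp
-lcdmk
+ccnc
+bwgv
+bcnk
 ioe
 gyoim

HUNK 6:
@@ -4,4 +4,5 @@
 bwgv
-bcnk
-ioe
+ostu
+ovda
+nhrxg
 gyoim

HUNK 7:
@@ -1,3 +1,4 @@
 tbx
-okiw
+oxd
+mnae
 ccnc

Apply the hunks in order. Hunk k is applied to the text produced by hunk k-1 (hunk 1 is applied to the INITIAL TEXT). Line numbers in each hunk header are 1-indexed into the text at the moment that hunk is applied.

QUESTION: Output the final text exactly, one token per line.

Hunk 1: at line 3 remove [nbwya] add [lcdmk,kics] -> 9 lines: tbx plctd mely lyqy lcdmk kics pdfj fawqb gyoim
Hunk 2: at line 5 remove [kics,pdfj,fawqb] add [ioe] -> 7 lines: tbx plctd mely lyqy lcdmk ioe gyoim
Hunk 3: at line 2 remove [mely,lyqy] add [pcgqv,buhp] -> 7 lines: tbx plctd pcgqv buhp lcdmk ioe gyoim
Hunk 4: at line 1 remove [plctd] add [okiw] -> 7 lines: tbx okiw pcgqv buhp lcdmk ioe gyoim
Hunk 5: at line 1 remove [pcgqv,buhp,lcdmk] add [ccnc,bwgv,bcnk] -> 7 lines: tbx okiw ccnc bwgv bcnk ioe gyoim
Hunk 6: at line 4 remove [bcnk,ioe] add [ostu,ovda,nhrxg] -> 8 lines: tbx okiw ccnc bwgv ostu ovda nhrxg gyoim
Hunk 7: at line 1 remove [okiw] add [oxd,mnae] -> 9 lines: tbx oxd mnae ccnc bwgv ostu ovda nhrxg gyoim

Answer: tbx
oxd
mnae
ccnc
bwgv
ostu
ovda
nhrxg
gyoim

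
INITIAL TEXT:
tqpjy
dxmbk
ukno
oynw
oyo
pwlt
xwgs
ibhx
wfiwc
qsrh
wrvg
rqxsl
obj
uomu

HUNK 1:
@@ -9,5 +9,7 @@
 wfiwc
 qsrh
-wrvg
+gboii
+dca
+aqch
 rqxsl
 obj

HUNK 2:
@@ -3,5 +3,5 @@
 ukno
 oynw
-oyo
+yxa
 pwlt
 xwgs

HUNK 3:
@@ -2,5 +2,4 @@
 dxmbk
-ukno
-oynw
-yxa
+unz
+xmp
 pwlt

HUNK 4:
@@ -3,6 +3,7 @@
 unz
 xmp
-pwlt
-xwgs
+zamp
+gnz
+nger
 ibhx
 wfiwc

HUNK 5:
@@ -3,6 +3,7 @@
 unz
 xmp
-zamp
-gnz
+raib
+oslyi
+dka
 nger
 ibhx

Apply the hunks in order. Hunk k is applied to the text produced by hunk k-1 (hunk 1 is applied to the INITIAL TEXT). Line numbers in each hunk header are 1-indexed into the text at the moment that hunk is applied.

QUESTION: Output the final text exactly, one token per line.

Hunk 1: at line 9 remove [wrvg] add [gboii,dca,aqch] -> 16 lines: tqpjy dxmbk ukno oynw oyo pwlt xwgs ibhx wfiwc qsrh gboii dca aqch rqxsl obj uomu
Hunk 2: at line 3 remove [oyo] add [yxa] -> 16 lines: tqpjy dxmbk ukno oynw yxa pwlt xwgs ibhx wfiwc qsrh gboii dca aqch rqxsl obj uomu
Hunk 3: at line 2 remove [ukno,oynw,yxa] add [unz,xmp] -> 15 lines: tqpjy dxmbk unz xmp pwlt xwgs ibhx wfiwc qsrh gboii dca aqch rqxsl obj uomu
Hunk 4: at line 3 remove [pwlt,xwgs] add [zamp,gnz,nger] -> 16 lines: tqpjy dxmbk unz xmp zamp gnz nger ibhx wfiwc qsrh gboii dca aqch rqxsl obj uomu
Hunk 5: at line 3 remove [zamp,gnz] add [raib,oslyi,dka] -> 17 lines: tqpjy dxmbk unz xmp raib oslyi dka nger ibhx wfiwc qsrh gboii dca aqch rqxsl obj uomu

Answer: tqpjy
dxmbk
unz
xmp
raib
oslyi
dka
nger
ibhx
wfiwc
qsrh
gboii
dca
aqch
rqxsl
obj
uomu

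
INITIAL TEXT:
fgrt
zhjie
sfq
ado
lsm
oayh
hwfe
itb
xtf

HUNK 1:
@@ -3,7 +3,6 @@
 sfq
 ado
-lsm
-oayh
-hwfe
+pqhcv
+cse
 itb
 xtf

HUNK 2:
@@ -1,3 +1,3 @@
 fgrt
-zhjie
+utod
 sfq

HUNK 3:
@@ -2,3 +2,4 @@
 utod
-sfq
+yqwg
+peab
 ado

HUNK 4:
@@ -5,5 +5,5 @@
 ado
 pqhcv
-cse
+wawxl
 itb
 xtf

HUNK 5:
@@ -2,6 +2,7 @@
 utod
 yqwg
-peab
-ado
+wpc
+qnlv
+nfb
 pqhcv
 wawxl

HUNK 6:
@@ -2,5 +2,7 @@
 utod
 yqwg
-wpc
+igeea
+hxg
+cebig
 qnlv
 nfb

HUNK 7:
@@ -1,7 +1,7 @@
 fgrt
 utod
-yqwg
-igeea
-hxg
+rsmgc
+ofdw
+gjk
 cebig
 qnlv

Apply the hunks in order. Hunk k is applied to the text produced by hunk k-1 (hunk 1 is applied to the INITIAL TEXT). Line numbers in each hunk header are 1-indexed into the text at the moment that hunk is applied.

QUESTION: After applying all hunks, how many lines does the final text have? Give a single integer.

Answer: 12

Derivation:
Hunk 1: at line 3 remove [lsm,oayh,hwfe] add [pqhcv,cse] -> 8 lines: fgrt zhjie sfq ado pqhcv cse itb xtf
Hunk 2: at line 1 remove [zhjie] add [utod] -> 8 lines: fgrt utod sfq ado pqhcv cse itb xtf
Hunk 3: at line 2 remove [sfq] add [yqwg,peab] -> 9 lines: fgrt utod yqwg peab ado pqhcv cse itb xtf
Hunk 4: at line 5 remove [cse] add [wawxl] -> 9 lines: fgrt utod yqwg peab ado pqhcv wawxl itb xtf
Hunk 5: at line 2 remove [peab,ado] add [wpc,qnlv,nfb] -> 10 lines: fgrt utod yqwg wpc qnlv nfb pqhcv wawxl itb xtf
Hunk 6: at line 2 remove [wpc] add [igeea,hxg,cebig] -> 12 lines: fgrt utod yqwg igeea hxg cebig qnlv nfb pqhcv wawxl itb xtf
Hunk 7: at line 1 remove [yqwg,igeea,hxg] add [rsmgc,ofdw,gjk] -> 12 lines: fgrt utod rsmgc ofdw gjk cebig qnlv nfb pqhcv wawxl itb xtf
Final line count: 12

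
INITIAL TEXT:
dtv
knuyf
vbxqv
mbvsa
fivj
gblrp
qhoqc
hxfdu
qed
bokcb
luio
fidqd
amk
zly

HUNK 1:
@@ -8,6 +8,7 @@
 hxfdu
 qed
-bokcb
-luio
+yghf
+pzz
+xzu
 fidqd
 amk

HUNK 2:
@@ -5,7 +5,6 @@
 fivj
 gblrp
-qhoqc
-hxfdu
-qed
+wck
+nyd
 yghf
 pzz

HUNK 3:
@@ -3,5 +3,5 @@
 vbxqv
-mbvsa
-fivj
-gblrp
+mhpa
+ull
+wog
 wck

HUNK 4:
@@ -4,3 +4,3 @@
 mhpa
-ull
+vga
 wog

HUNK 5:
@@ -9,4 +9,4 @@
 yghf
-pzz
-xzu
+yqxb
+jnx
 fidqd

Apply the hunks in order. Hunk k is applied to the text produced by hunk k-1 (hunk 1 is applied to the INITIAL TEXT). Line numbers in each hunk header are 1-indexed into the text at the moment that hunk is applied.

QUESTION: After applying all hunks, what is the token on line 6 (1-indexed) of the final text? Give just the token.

Answer: wog

Derivation:
Hunk 1: at line 8 remove [bokcb,luio] add [yghf,pzz,xzu] -> 15 lines: dtv knuyf vbxqv mbvsa fivj gblrp qhoqc hxfdu qed yghf pzz xzu fidqd amk zly
Hunk 2: at line 5 remove [qhoqc,hxfdu,qed] add [wck,nyd] -> 14 lines: dtv knuyf vbxqv mbvsa fivj gblrp wck nyd yghf pzz xzu fidqd amk zly
Hunk 3: at line 3 remove [mbvsa,fivj,gblrp] add [mhpa,ull,wog] -> 14 lines: dtv knuyf vbxqv mhpa ull wog wck nyd yghf pzz xzu fidqd amk zly
Hunk 4: at line 4 remove [ull] add [vga] -> 14 lines: dtv knuyf vbxqv mhpa vga wog wck nyd yghf pzz xzu fidqd amk zly
Hunk 5: at line 9 remove [pzz,xzu] add [yqxb,jnx] -> 14 lines: dtv knuyf vbxqv mhpa vga wog wck nyd yghf yqxb jnx fidqd amk zly
Final line 6: wog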